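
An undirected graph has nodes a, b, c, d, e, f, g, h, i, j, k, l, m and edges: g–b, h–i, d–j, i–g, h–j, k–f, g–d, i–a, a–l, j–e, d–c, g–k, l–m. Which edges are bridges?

a-i, a-l, b-g, c-d, e-j, f-k, g-k, l-m

The edges on the cycle h-i-g-d-j-h are not bridges since each lies on that cycle.
But removing b–g disconnects b from g; removing c–d disconnects c from d; removing g–k disconnects g from k; removing k–f disconnects k from f — these are bridges.
In total 8 edges are bridges.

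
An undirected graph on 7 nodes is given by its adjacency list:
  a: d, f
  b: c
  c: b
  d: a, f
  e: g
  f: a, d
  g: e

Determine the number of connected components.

Starting from e we can reach e, g. That is one component of size 2.
Starting from b we can reach b, c. That is one component of size 2.
Starting from a we can reach a, d, f. That is one component of size 3.
Total: 3 components.

3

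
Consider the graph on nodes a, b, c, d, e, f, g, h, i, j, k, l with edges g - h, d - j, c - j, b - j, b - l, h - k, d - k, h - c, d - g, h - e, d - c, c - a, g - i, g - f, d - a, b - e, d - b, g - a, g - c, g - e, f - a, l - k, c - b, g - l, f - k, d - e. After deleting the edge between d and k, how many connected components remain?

1

d and k are still connected via d-g-h-k, so the component count stays at 1.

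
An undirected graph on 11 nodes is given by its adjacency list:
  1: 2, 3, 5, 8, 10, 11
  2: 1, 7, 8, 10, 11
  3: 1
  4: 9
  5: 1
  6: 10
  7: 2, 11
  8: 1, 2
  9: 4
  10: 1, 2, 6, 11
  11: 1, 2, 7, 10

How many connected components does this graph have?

2

Starting from 4 we can reach 4, 9. That is one component of size 2.
Starting from 1 we can reach 1, 2, 3, 5, 6, 7, 8, 10, 11. That is one component of size 9.
Total: 2 components.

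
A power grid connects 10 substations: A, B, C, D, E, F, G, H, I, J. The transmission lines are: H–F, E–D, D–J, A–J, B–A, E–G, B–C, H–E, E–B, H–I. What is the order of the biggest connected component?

10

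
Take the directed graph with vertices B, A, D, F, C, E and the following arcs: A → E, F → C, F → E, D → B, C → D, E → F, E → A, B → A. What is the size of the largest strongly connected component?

{A, B, C, D, E, F} are all mutually reachable — one SCC of size 6.
The largest has 6 vertices.

6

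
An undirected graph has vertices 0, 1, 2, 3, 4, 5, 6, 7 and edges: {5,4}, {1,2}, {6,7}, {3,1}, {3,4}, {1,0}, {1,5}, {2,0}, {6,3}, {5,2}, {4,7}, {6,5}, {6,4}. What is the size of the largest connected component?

8

Starting from 0 we can reach 0, 1, 2, 3, 4, 5, 6, 7. That is one component of size 8.
The largest has 8 vertices.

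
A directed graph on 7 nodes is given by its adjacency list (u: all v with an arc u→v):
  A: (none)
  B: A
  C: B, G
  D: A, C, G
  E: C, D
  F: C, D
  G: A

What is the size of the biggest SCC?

{D} is an SCC by itself.
{B} is an SCC by itself.
{F} is an SCC by itself.
{A} is an SCC by itself.
{C} is an SCC by itself.
(and 2 more singleton SCCs)
The largest has 1 vertex.

1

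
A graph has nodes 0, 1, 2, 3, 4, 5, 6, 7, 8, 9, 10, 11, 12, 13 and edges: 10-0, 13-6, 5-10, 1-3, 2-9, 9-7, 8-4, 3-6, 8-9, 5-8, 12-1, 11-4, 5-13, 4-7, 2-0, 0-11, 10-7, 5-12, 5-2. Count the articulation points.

Removing 5 increases the component count from 1 to 2, so 5 is a cut vertex.
By contrast removing 7 leaves 1 component; it is not a cut vertex. No other vertex is a cut vertex either.

1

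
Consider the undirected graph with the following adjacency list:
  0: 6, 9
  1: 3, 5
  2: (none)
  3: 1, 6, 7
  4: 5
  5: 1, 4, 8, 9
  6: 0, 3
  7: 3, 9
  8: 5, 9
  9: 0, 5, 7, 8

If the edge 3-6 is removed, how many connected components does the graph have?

3 and 6 are still connected via 3-7-9-0-6, so the component count stays at 2.

2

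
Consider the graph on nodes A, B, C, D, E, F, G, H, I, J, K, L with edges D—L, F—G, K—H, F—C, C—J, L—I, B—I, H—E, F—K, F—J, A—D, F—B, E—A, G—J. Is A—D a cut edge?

After removing A—D, the path A-E-H-K-F-B-I-L-D still connects them, so the edge is not a bridge.

No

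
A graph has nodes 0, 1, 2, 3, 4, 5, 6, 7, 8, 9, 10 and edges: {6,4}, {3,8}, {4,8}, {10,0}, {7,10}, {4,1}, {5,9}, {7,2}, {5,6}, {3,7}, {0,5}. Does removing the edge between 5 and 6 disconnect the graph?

No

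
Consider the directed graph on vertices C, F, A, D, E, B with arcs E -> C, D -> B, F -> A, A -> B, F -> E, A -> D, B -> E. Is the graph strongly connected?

There is no directed path from E to F, so the graph is not strongly connected.

No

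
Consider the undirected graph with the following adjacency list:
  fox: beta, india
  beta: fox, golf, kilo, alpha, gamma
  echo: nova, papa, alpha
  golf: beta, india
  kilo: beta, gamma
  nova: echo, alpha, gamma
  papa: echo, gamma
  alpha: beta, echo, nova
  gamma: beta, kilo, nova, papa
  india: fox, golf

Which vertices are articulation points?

beta

Removing beta increases the component count from 1 to 2, so beta is a cut vertex.
By contrast removing kilo leaves 1 component; it is not a cut vertex. No other vertex is a cut vertex either.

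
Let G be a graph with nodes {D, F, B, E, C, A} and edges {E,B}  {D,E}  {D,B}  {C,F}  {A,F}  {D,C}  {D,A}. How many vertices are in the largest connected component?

Starting from A we can reach A, B, C, D, E, F. That is one component of size 6.
The largest has 6 vertices.

6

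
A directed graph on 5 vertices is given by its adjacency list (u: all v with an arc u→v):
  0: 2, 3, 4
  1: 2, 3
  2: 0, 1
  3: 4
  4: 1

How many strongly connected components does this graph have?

1

{0, 1, 2, 3, 4} are all mutually reachable — one SCC of size 5.
That gives 1 strongly connected component.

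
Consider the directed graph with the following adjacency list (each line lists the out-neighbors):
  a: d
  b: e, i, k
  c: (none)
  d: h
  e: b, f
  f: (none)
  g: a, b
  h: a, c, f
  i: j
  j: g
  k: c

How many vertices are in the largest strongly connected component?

5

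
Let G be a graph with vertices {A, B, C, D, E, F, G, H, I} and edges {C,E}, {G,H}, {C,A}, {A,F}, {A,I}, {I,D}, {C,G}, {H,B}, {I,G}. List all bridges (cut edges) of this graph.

The edges on the cycle C-A-I-G-C are not bridges since each lies on that cycle.
But removing G-H disconnects G from H; removing I-D disconnects I from D; removing A-F disconnects A from F; removing C-E disconnects C from E — these are bridges.
In total 5 edges are bridges.

A-F, B-H, C-E, D-I, G-H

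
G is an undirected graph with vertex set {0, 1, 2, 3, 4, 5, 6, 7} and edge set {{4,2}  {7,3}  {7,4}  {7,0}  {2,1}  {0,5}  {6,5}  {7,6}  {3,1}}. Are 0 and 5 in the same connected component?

Yes

From 0 we can reach 0, 1, 2, 3, 4, 5, 6, 7, which includes 5.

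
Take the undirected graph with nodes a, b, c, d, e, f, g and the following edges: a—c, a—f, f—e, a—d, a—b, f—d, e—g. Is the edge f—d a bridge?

After removing f—d, the path f-a-d still connects them, so the edge is not a bridge.

No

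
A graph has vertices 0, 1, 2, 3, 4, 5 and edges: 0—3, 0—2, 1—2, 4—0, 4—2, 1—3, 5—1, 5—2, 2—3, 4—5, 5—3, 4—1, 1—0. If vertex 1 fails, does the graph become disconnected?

Deleting 1 leaves 1 component (was 1) (its neighbors 0, 2, 3, 4, 5 remain connected to each other), so 1 is not a cut vertex.

No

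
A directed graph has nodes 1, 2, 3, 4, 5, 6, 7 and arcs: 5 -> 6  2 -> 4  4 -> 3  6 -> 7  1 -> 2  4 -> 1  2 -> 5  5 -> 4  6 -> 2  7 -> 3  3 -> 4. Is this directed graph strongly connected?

From 5 we can reach every vertex (1, 2, 3, 4, 5, 6, 7), and every vertex can reach 5 (1, 2, 3, 4, 5, 6, 7). So the whole graph is one strongly connected component.

Yes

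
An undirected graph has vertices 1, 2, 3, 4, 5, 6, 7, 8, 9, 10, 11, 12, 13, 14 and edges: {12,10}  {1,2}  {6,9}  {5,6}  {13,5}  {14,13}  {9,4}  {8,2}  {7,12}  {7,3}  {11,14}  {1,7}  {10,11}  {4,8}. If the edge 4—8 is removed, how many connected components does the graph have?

4 and 8 are still connected via 4-9-6-5-13-14-11-10-12-7-1-2-8, so the component count stays at 1.

1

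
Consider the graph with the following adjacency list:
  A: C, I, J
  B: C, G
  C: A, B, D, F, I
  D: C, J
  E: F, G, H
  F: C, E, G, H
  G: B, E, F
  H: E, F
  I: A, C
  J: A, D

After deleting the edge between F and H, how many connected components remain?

F and H are still connected via F-E-H, so the component count stays at 1.

1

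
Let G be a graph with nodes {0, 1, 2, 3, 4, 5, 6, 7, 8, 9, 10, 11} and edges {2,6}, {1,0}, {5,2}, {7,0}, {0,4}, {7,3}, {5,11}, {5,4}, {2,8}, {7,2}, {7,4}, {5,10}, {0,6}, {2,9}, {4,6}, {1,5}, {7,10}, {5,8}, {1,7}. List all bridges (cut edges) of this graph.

The edges on the cycle 1-7-0-1 are not bridges since each lies on that cycle.
But removing 5—11 disconnects 5 from 11; removing 3—7 disconnects 3 from 7; removing 2—9 disconnects 2 from 9 — these are bridges.

11-5, 2-9, 3-7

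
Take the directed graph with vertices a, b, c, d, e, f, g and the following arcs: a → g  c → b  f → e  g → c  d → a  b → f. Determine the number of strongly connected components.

{f} is an SCC by itself.
{c} is an SCC by itself.
{e} is an SCC by itself.
{g} is an SCC by itself.
{b} is an SCC by itself.
(and 2 more singleton SCCs)
That gives 7 strongly connected components.

7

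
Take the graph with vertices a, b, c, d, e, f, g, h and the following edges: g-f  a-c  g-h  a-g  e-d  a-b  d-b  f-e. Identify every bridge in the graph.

a-c, g-h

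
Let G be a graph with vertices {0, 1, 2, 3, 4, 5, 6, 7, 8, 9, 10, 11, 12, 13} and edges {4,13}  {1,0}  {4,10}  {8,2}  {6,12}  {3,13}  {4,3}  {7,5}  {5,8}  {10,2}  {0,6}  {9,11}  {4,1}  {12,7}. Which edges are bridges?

11-9

The edges on the cycle 4-3-13-4 are not bridges since each lies on that cycle.
But removing 9—11 disconnects 9 from 11 — this is a bridge.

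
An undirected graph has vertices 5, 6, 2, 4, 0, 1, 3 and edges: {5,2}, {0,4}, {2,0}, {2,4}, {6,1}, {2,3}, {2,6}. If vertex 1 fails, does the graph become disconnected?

No

Deleting 1 leaves 1 component (was 1), so 1 is not a cut vertex.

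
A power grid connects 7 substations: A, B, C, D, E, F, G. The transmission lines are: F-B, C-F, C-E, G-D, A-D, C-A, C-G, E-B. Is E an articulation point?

No

Deleting E leaves 1 component (was 1) (its neighbors B, C remain connected to each other), so E is not a cut vertex.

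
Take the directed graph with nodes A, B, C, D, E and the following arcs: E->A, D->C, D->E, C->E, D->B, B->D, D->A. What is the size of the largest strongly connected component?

{B, D} are all mutually reachable — one SCC of size 2.
{A} is an SCC by itself.
{C} is an SCC by itself.
{E} is an SCC by itself.
The largest has 2 vertices.

2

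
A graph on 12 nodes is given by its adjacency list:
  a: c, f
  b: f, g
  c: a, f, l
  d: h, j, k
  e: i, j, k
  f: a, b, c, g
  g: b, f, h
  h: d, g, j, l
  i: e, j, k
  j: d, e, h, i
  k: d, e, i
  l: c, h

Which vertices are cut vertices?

h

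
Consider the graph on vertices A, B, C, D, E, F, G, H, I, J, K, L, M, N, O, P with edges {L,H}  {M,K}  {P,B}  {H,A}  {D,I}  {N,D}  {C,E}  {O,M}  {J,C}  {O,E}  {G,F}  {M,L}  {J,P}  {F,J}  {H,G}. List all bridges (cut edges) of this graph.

A-H, B-P, D-I, D-N, J-P, K-M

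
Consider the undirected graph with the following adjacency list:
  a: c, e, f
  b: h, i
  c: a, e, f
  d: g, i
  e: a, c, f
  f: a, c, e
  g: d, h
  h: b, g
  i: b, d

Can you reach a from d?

The component containing d is {b, d, g, h, i}, and a is not in it.

No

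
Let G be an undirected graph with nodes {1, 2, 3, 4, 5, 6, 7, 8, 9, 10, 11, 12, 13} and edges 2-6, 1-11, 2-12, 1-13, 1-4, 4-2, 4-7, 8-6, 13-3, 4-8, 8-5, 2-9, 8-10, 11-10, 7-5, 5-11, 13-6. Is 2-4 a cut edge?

After removing 2-4, the path 2-6-8-4 still connects them, so the edge is not a bridge.

No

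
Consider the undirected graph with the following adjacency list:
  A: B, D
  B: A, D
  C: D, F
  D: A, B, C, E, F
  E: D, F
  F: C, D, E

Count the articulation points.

1

Removing D increases the component count from 1 to 2, so D is a cut vertex.
By contrast removing A leaves 1 component; it is not a cut vertex. No other vertex is a cut vertex either.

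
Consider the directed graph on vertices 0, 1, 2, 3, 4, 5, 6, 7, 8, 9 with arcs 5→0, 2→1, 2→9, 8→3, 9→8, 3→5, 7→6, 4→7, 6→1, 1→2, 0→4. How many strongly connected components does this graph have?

1

{0, 1, 2, 3, 4, 5, 6, 7, 8, 9} are all mutually reachable — one SCC of size 10.
That gives 1 strongly connected component.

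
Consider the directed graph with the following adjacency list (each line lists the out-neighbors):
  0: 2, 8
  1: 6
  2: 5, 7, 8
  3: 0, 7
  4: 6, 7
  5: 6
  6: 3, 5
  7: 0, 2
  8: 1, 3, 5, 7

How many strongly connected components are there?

{0, 1, 2, 3, 5, 6, 7, 8} are all mutually reachable — one SCC of size 8.
{4} is an SCC by itself.
That gives 2 strongly connected components.

2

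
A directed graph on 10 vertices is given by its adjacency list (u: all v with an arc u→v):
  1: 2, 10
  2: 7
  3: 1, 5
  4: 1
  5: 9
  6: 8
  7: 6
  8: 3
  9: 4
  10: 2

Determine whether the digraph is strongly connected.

Yes

From 3 we can reach every vertex (1, 2, 3, 4, 5, 6, 7, 8, 9, 10), and every vertex can reach 3 (1, 2, 3, 4, 5, 6, 7, 8, 9, 10). So the whole graph is one strongly connected component.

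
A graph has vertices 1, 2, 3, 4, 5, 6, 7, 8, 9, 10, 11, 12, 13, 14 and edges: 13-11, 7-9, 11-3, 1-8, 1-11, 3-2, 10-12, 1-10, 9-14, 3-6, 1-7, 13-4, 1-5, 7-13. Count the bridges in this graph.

The edges on the cycle 1-7-13-11-1 are not bridges since each lies on that cycle.
But removing 9-14 disconnects 9 from 14; removing 13-4 disconnects 13 from 4; removing 7-9 disconnects 7 from 9; removing 1-8 disconnects 1 from 8 — these are bridges.
In total 10 edges are bridges.

10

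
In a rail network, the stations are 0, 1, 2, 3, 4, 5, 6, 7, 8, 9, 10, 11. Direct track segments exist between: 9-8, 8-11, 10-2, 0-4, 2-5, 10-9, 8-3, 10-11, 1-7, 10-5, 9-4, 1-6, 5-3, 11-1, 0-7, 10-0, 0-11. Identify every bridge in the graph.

1-6

The edges on the cycle 10-9-8-11-0-10 are not bridges since each lies on that cycle.
But removing 1-6 disconnects 1 from 6 — this is a bridge.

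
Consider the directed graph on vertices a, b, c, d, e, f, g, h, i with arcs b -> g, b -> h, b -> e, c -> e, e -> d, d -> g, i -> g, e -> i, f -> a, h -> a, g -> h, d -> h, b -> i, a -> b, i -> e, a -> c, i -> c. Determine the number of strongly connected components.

2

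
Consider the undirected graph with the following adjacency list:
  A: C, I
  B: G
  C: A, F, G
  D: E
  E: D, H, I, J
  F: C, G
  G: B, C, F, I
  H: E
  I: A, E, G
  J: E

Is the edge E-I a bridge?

Removing E-I leaves no path between E and I: the component count goes from 1 to 2. So it is a bridge.

Yes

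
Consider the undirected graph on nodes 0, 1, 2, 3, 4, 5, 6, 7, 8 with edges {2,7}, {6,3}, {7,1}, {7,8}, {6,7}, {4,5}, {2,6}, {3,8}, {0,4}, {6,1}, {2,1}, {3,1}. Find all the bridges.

0-4, 4-5

The edges on the cycle 2-6-3-8-7-2 are not bridges since each lies on that cycle.
But removing 0–4 disconnects 0 from 4; removing 5–4 disconnects 5 from 4 — these are bridges.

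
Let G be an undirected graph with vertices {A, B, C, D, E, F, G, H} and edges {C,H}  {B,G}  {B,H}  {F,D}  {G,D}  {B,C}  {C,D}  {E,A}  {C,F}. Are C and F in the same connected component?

From C we can reach B, C, D, F, G, H, which includes F.

Yes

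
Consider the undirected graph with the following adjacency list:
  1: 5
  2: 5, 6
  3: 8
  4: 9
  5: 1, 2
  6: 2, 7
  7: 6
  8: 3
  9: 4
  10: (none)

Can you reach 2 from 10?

No

The component containing 10 is {10}, and 2 is not in it.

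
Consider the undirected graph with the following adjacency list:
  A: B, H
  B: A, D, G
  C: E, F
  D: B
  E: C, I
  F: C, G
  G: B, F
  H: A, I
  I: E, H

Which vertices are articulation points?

Removing B increases the component count from 1 to 2, so B is a cut vertex.
By contrast removing H leaves 1 component; it is not a cut vertex. No other vertex is a cut vertex either.

B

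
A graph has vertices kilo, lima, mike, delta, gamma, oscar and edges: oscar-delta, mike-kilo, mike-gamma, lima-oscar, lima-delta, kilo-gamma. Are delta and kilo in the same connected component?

The component containing delta is {lima, delta, oscar}, and kilo is not in it.

No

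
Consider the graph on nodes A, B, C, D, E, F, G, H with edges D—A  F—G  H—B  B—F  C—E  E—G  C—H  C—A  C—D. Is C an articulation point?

Deleting C raises the number of components from 1 to 2, so C is a cut vertex.

Yes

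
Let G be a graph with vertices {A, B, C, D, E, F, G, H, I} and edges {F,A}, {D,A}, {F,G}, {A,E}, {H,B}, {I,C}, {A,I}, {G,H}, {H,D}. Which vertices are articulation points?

A, H, I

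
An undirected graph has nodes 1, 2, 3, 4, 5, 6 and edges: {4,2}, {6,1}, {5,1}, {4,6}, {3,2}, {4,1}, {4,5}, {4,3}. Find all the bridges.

none

The edges on the cycle 4-3-2-4 are not bridges since each lies on that cycle.
Every edge lies on some cycle, so there are no bridges.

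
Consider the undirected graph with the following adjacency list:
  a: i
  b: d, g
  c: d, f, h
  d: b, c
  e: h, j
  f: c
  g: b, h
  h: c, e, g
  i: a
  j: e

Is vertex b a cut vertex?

Deleting b leaves 2 components (was 2), so b is not a cut vertex.

No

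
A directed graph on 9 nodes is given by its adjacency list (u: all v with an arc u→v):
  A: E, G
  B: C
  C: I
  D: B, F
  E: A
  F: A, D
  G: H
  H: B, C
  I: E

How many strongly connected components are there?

2

{A, B, C, E, G, H, I} are all mutually reachable — one SCC of size 7.
{D, F} are all mutually reachable — one SCC of size 2.
That gives 2 strongly connected components.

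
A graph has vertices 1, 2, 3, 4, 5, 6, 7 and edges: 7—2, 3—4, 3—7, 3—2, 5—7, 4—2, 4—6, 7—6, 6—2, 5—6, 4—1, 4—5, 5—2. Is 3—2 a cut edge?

No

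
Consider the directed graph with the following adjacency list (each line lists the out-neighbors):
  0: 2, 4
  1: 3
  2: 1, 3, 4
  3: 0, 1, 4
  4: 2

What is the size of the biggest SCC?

{0, 1, 2, 3, 4} are all mutually reachable — one SCC of size 5.
The largest has 5 vertices.

5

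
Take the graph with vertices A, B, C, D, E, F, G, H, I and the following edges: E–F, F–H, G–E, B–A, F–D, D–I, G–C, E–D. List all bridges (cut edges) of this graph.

A-B, C-G, D-I, E-G, F-H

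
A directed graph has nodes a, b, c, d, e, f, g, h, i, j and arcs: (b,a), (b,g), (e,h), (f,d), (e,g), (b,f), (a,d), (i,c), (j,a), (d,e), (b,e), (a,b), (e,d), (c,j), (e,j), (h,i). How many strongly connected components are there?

2

{a, b, c, d, e, f, h, i, j} are all mutually reachable — one SCC of size 9.
{g} is an SCC by itself.
That gives 2 strongly connected components.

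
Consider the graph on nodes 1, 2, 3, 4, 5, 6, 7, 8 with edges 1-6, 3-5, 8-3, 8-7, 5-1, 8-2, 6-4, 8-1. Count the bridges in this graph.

The edges on the cycle 8-3-5-1-8 are not bridges since each lies on that cycle.
But removing 8-2 disconnects 8 from 2; removing 1-6 disconnects 1 from 6; removing 8-7 disconnects 8 from 7; removing 6-4 disconnects 6 from 4 — these are bridges.
That makes 4 bridges.

4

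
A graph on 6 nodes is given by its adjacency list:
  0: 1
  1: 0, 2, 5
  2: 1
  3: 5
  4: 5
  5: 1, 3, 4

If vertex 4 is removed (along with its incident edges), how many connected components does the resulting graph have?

1

With 4 gone, the remaining components are: {0, 1, 2, 3, 5}.
That is 1 component.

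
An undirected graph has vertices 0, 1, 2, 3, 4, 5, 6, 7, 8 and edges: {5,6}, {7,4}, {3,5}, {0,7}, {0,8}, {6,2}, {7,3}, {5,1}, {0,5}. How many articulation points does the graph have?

4

Removing 0 increases the component count from 1 to 2, so 0 is a cut vertex.
Removing 5 increases the component count from 1 to 3, so 5 is a cut vertex.
Removing 6 increases the component count from 1 to 2, so 6 is a cut vertex.
Likewise 7 is a cut vertex.
By contrast removing 2 leaves 1 component; it is not a cut vertex. No other vertex is a cut vertex either.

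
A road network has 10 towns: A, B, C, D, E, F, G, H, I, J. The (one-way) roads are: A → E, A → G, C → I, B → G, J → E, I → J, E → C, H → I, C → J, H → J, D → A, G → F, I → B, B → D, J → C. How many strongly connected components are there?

4

{A, B, C, D, E, I, J} are all mutually reachable — one SCC of size 7.
{G} is an SCC by itself.
{F} is an SCC by itself.
{H} is an SCC by itself.
That gives 4 strongly connected components.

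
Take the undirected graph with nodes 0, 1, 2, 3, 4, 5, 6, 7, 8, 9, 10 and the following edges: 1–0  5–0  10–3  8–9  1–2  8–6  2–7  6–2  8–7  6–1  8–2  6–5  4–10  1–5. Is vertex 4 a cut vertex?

No

Deleting 4 leaves 2 components (was 2), so 4 is not a cut vertex.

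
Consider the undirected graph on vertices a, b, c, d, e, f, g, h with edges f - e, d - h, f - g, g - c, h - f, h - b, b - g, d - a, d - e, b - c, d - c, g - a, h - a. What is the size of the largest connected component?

8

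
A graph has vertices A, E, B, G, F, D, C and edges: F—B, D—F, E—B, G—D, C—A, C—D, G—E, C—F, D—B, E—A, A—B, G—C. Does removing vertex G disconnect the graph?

No

Deleting G leaves 1 component (was 1) (its neighbors C, D, E remain connected to each other), so G is not a cut vertex.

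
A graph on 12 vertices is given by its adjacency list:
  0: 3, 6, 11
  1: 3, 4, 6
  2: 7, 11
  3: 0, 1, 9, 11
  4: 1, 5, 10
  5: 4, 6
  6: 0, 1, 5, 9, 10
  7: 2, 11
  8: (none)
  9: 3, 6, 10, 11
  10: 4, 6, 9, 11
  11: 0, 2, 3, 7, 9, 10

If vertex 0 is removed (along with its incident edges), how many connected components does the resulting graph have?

2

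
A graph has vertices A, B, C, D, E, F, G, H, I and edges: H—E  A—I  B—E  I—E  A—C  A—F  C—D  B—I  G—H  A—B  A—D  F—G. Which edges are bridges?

none

The edges on the cycle A-C-D-A are not bridges since each lies on that cycle.
Every edge lies on some cycle, so there are no bridges.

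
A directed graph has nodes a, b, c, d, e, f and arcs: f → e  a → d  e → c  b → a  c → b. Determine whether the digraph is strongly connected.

There is no directed path from b to c, so the graph is not strongly connected.

No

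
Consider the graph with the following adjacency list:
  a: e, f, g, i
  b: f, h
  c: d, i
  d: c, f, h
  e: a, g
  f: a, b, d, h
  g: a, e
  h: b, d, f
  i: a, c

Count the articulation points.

1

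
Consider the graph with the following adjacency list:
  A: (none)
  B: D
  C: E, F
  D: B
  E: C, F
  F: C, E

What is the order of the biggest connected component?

A is isolated — a component by itself.
Starting from B we can reach B, D. That is one component of size 2.
Starting from C we can reach C, E, F. That is one component of size 3.
The largest has 3 vertices.

3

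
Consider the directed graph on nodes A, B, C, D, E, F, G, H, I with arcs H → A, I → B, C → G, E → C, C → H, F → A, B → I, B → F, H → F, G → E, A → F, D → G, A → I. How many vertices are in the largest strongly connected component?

4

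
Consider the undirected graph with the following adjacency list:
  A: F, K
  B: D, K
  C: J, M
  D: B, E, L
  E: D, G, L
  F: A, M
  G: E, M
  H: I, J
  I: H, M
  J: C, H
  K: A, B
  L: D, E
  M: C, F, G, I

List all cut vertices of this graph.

M

Removing M increases the component count from 1 to 2, so M is a cut vertex.
By contrast removing A leaves 1 component; it is not a cut vertex. No other vertex is a cut vertex either.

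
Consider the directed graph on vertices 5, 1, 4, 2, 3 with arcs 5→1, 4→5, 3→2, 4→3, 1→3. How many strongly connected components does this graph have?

{1} is an SCC by itself.
{2} is an SCC by itself.
{4} is an SCC by itself.
{3} is an SCC by itself.
{5} is an SCC by itself.
That gives 5 strongly connected components.

5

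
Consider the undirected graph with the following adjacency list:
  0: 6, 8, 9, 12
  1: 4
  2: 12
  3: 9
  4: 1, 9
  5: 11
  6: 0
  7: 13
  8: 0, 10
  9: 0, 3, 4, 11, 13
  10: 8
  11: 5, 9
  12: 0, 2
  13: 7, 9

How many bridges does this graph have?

removing 8-10 disconnects 8 from 10; removing 9-4 disconnects 9 from 4; removing 9-3 disconnects 9 from 3; removing 12-2 disconnects 12 from 2 — these are bridges.
In total 13 edges are bridges.

13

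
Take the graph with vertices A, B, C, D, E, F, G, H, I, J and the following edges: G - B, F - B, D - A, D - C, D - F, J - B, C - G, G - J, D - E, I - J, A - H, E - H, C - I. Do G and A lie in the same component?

Yes

From G we can reach A, B, C, D, E, F, G, H, I, J, which includes A.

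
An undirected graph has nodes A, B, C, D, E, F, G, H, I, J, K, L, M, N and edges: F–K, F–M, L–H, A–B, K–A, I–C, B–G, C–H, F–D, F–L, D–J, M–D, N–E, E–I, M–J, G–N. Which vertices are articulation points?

F

Removing F increases the component count from 1 to 2, so F is a cut vertex.
By contrast removing J leaves 1 component; it is not a cut vertex. No other vertex is a cut vertex either.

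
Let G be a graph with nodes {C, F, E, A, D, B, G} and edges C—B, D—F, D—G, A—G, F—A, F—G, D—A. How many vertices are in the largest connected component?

4

E is isolated — a component by itself.
Starting from B we can reach B, C. That is one component of size 2.
Starting from A we can reach A, D, F, G. That is one component of size 4.
The largest has 4 vertices.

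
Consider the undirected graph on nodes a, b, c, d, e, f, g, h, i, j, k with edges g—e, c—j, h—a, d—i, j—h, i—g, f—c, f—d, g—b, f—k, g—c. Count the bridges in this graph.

6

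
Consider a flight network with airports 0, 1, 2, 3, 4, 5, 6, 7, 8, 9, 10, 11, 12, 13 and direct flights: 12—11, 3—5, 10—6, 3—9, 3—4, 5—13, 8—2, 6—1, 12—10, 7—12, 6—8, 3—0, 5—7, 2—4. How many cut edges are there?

The edges on the cycle 3-5-7-12-10-6-8-2-4-3 are not bridges since each lies on that cycle.
But removing 3—0 disconnects 3 from 0; removing 12—11 disconnects 12 from 11; removing 3—9 disconnects 3 from 9; removing 5—13 disconnects 5 from 13 — these are bridges.
In total 5 edges are bridges.

5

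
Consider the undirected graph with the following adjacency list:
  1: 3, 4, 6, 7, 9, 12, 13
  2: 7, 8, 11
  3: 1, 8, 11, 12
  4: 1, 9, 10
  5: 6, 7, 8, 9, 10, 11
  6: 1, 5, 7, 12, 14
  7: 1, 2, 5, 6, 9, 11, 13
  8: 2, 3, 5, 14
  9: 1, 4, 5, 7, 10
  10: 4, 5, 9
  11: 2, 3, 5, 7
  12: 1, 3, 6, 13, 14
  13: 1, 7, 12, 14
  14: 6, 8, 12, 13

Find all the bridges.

The edges on the cycle 5-8-3-12-13-1-7-5 are not bridges since each lies on that cycle.
Every edge lies on some cycle, so there are no bridges.

none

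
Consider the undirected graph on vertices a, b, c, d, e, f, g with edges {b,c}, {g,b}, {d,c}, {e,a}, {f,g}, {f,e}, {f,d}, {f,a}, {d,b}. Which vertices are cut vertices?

f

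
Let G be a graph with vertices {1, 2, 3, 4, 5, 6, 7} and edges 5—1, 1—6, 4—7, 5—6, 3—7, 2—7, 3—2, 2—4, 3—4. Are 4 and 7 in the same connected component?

From 4 we can reach 2, 3, 4, 7, which includes 7.

Yes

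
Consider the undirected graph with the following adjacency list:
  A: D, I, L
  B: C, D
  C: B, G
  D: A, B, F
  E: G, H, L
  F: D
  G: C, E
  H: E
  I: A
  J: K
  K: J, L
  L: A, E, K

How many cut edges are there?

The edges on the cycle D-A-L-E-G-C-B-D are not bridges since each lies on that cycle.
But removing K-L disconnects K from L; removing A-I disconnects A from I; removing K-J disconnects K from J; removing D-F disconnects D from F — these are bridges.
In total 5 edges are bridges.

5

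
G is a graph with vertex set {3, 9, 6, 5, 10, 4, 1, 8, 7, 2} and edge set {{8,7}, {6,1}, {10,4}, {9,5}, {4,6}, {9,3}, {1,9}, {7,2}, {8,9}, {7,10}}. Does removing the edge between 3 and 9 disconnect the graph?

Removing 3—9 leaves no path between 3 and 9: the component count goes from 1 to 2. So it is a bridge.

Yes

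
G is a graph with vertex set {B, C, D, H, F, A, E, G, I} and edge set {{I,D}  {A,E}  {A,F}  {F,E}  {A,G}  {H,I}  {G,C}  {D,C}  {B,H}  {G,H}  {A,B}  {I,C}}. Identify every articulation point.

Removing A increases the component count from 1 to 2, so A is a cut vertex.
By contrast removing B leaves 1 component; it is not a cut vertex. No other vertex is a cut vertex either.

A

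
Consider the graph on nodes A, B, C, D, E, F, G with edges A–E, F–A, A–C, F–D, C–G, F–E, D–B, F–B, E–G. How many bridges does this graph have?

0

The edges on the cycle F-D-B-F are not bridges since each lies on that cycle.
Every edge lies on some cycle, so there are no bridges.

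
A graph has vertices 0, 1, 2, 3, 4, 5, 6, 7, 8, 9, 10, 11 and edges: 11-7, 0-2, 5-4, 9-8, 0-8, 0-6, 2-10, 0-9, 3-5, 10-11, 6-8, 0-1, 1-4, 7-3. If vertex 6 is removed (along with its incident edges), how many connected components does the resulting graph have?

With 6 gone, the remaining components are: {0, 1, 2, 3, 4, 5, 7, 8, 9, 10, 11}.
That is 1 component.

1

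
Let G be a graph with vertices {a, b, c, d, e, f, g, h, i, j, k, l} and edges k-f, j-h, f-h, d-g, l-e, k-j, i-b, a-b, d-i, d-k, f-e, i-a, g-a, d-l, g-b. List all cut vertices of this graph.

d

Removing d increases the component count from 2 to 3, so d is a cut vertex.
By contrast removing a leaves 2 components; it is not a cut vertex. No other vertex is a cut vertex either.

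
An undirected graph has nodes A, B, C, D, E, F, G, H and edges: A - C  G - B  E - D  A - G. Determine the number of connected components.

4

F is isolated — a component by itself.
H is isolated — a component by itself.
Starting from D we can reach D, E. That is one component of size 2.
Starting from A we can reach A, B, C, G. That is one component of size 4.
Total: 4 components.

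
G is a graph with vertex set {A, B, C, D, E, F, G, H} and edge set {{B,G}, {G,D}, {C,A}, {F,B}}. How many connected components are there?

4

E is isolated — a component by itself.
H is isolated — a component by itself.
Starting from A we can reach A, C. That is one component of size 2.
Starting from B we can reach B, D, F, G. That is one component of size 4.
Total: 4 components.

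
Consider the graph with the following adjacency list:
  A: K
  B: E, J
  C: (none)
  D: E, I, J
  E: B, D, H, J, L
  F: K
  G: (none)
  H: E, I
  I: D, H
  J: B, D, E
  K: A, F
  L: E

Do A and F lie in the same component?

Yes

From A we can reach A, F, K, which includes F.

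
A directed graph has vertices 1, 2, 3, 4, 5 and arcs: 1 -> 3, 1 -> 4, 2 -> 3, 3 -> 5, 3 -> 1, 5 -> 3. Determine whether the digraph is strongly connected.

No

There is no directed path from 3 to 2, so the graph is not strongly connected.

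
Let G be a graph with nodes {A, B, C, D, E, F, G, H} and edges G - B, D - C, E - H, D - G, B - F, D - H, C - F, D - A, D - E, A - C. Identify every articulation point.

Removing D increases the component count from 1 to 2, so D is a cut vertex.
By contrast removing B leaves 1 component; it is not a cut vertex. No other vertex is a cut vertex either.

D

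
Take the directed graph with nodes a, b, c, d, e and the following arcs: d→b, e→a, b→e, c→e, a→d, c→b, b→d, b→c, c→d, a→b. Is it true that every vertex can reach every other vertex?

From a we can reach every vertex (a, b, c, d, e), and every vertex can reach a (a, b, c, d, e). So the whole graph is one strongly connected component.

Yes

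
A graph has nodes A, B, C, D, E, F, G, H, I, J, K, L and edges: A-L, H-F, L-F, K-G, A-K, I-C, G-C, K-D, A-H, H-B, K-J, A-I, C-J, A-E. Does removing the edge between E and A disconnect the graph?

Yes

Removing E-A leaves no path between E and A: the component count goes from 1 to 2. So it is a bridge.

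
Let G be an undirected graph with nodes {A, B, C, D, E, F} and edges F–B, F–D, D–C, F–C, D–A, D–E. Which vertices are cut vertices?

D, F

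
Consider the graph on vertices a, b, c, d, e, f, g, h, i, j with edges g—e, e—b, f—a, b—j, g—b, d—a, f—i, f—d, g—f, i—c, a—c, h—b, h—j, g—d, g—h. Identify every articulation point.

Removing g increases the component count from 1 to 2, so g is a cut vertex.
By contrast removing c leaves 1 component; it is not a cut vertex. No other vertex is a cut vertex either.

g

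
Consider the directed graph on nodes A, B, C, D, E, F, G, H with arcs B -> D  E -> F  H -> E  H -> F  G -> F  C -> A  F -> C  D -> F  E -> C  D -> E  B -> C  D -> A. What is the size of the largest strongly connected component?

1

{D} is an SCC by itself.
{A} is an SCC by itself.
{G} is an SCC by itself.
{H} is an SCC by itself.
{E} is an SCC by itself.
(and 3 more singleton SCCs)
The largest has 1 vertex.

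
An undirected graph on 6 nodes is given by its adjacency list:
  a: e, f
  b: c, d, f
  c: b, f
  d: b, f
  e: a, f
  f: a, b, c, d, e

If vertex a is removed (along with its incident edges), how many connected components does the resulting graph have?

1

With a gone, the remaining components are: {b, c, d, e, f}.
That is 1 component.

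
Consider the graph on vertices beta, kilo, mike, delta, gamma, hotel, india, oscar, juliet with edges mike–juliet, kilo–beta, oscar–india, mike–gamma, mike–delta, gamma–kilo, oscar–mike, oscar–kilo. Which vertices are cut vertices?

kilo, mike, oscar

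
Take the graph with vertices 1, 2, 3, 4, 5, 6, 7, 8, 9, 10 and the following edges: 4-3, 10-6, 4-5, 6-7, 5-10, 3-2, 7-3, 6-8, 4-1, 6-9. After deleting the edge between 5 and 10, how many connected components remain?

1

5 and 10 are still connected via 5-4-3-7-6-10, so the component count stays at 1.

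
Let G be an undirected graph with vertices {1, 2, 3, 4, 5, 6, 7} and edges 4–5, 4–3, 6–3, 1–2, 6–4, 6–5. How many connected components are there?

7 is isolated — a component by itself.
Starting from 1 we can reach 1, 2. That is one component of size 2.
Starting from 3 we can reach 3, 4, 5, 6. That is one component of size 4.
Total: 3 components.

3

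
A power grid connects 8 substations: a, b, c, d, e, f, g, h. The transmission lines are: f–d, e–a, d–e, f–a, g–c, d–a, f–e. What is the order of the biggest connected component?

4

b is isolated — a component by itself.
h is isolated — a component by itself.
Starting from c we can reach c, g. That is one component of size 2.
Starting from a we can reach a, d, e, f. That is one component of size 4.
The largest has 4 vertices.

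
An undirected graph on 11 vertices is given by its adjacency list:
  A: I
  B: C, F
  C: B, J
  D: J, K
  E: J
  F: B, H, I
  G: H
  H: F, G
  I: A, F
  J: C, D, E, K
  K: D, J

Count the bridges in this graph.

The edges on the cycle J-D-K-J are not bridges since each lies on that cycle.
But removing J-E disconnects J from E; removing F-I disconnects F from I; removing H-G disconnects H from G; removing F-H disconnects F from H — these are bridges.
In total 8 edges are bridges.

8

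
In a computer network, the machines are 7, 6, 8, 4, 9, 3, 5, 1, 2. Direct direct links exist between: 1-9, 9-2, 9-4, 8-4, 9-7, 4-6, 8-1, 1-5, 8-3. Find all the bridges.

1-5, 2-9, 3-8, 4-6, 7-9

The edges on the cycle 8-1-9-4-8 are not bridges since each lies on that cycle.
But removing 4-6 disconnects 4 from 6; removing 9-7 disconnects 9 from 7; removing 1-5 disconnects 1 from 5; removing 9-2 disconnects 9 from 2 — these are bridges.
In total 5 edges are bridges.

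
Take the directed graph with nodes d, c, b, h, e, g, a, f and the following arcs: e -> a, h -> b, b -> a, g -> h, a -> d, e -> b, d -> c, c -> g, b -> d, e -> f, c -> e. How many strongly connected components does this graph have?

2

{a, b, c, d, e, g, h} are all mutually reachable — one SCC of size 7.
{f} is an SCC by itself.
That gives 2 strongly connected components.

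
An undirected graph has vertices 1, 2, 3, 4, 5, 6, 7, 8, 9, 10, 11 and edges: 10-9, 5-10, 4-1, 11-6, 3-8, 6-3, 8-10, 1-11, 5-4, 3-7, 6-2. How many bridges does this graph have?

The edges on the cycle 5-4-1-11-6-3-8-10-5 are not bridges since each lies on that cycle.
But removing 9-10 disconnects 9 from 10; removing 2-6 disconnects 2 from 6; removing 7-3 disconnects 7 from 3 — these are bridges.
That makes 3 bridges.

3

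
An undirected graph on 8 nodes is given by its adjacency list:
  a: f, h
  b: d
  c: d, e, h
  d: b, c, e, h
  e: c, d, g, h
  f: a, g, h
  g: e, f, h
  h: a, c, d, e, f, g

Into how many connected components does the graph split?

1

Starting from a we can reach a, b, c, d, e, f, g, h. That is one component of size 8.
Total: 1 component.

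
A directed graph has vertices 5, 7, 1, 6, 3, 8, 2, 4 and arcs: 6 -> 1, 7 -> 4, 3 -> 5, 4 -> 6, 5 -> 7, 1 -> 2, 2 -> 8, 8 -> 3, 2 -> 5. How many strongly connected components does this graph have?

1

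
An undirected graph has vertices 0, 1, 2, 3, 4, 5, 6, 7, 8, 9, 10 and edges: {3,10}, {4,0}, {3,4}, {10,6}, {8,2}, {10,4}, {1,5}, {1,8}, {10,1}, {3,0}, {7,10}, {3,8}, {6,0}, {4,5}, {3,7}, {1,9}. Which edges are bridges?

The edges on the cycle 10-4-5-1-10 are not bridges since each lies on that cycle.
But removing 8–2 disconnects 8 from 2; removing 9–1 disconnects 9 from 1 — these are bridges.

1-9, 2-8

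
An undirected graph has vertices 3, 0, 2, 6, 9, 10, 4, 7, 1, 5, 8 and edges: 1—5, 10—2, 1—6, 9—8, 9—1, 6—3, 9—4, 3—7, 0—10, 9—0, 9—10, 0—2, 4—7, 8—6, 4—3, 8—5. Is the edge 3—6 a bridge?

No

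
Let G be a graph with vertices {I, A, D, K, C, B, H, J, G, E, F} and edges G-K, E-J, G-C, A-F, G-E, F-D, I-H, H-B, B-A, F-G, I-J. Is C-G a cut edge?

Yes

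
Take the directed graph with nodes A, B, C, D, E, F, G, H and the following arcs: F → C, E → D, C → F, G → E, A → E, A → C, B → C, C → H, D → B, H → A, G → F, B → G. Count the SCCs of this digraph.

1

{A, B, C, D, E, F, G, H} are all mutually reachable — one SCC of size 8.
That gives 1 strongly connected component.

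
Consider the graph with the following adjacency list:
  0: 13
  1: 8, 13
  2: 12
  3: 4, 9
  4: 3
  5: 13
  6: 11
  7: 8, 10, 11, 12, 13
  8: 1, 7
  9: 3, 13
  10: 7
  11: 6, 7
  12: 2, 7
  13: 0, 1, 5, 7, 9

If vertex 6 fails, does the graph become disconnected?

No

Deleting 6 leaves 1 component (was 1), so 6 is not a cut vertex.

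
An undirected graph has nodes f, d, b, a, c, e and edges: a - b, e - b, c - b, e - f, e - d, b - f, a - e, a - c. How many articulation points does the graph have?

Removing e increases the component count from 1 to 2, so e is a cut vertex.
By contrast removing f leaves 1 component; it is not a cut vertex. No other vertex is a cut vertex either.

1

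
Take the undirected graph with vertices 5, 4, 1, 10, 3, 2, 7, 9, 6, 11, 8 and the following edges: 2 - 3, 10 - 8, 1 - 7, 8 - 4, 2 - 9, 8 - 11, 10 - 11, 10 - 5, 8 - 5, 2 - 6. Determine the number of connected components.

Starting from 1 we can reach 1, 7. That is one component of size 2.
Starting from 2 we can reach 2, 3, 6, 9. That is one component of size 4.
Starting from 4 we can reach 4, 5, 8, 10, 11. That is one component of size 5.
Total: 3 components.

3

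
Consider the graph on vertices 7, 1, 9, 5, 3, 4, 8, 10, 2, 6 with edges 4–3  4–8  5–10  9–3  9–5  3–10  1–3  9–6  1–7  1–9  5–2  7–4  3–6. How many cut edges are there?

2

The edges on the cycle 1-7-4-3-1 are not bridges since each lies on that cycle.
But removing 5–2 disconnects 5 from 2; removing 4–8 disconnects 4 from 8 — these are bridges.
That makes 2 bridges.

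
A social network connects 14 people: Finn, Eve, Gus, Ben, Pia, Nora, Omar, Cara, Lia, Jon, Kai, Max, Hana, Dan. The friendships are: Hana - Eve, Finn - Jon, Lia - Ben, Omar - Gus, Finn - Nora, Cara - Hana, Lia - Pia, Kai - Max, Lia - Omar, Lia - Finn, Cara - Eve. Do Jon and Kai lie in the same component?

No

The component containing Jon is {Ben, Gus, Jon, Lia, Pia, Finn, Nora, Omar}, and Kai is not in it.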